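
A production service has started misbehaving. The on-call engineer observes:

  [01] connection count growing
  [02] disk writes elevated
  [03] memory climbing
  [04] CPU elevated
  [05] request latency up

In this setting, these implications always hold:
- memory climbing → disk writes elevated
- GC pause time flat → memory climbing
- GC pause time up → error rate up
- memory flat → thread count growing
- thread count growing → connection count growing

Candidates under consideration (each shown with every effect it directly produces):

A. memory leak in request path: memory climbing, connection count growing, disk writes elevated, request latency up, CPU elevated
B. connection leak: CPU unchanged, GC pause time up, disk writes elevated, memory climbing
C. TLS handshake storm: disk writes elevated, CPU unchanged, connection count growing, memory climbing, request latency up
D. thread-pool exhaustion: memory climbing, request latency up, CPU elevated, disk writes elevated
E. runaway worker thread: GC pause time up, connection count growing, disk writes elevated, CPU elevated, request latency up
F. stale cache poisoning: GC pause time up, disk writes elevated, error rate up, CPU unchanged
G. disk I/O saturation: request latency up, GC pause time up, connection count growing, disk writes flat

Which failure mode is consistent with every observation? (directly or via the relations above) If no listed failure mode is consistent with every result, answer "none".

A

Per-candidate check:
(A) memory leak in request path — accounts for every observation
(B) connection leak — connection count growing NO; disk writes elevated yes; memory climbing yes; CPU elevated NO; request latency up NO
(C) TLS handshake storm — connection count growing yes; disk writes elevated yes; memory climbing yes; CPU elevated NO; request latency up yes
(D) thread-pool exhaustion — connection count growing NO; disk writes elevated yes; memory climbing yes; CPU elevated yes; request latency up yes
(E) runaway worker thread — connection count growing yes; disk writes elevated yes; memory climbing NO; CPU elevated yes; request latency up yes
(F) stale cache poisoning — fails on connection count growing, memory climbing, CPU elevated, request latency up (predicts CPU unchanged, not CPU elevated)
(G) disk I/O saturation — connection count growing yes; disk writes elevated NO; memory climbing NO; CPU elevated NO; request latency up yes
(A) is the only candidate with no mismatches.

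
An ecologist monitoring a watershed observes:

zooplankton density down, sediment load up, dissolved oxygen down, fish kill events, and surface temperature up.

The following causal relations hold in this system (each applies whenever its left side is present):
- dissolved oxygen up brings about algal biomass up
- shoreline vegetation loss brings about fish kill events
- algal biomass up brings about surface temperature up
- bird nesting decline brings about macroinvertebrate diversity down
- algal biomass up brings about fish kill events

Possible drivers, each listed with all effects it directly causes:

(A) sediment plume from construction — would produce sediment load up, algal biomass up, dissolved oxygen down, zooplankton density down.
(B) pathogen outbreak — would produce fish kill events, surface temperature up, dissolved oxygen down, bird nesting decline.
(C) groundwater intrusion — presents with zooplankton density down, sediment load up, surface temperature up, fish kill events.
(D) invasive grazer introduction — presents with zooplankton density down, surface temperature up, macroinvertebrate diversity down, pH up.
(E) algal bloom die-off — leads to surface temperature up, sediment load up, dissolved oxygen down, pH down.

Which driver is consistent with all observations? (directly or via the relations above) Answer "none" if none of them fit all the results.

A

Per-candidate check:
(A) sediment plume from construction — accounts for every observation (fish kill events via algal biomass up → fish kill events)
(B) pathogen outbreak — does not account for zooplankton density down, sediment load up
(C) groundwater intrusion — does not account for dissolved oxygen down
(D) invasive grazer introduction — does not account for sediment load up, dissolved oxygen down, fish kill events
(E) algal bloom die-off — zooplankton density down ✗; sediment load up ✓; dissolved oxygen down ✓; fish kill events ✗; surface temperature up ✓
Only (A) is consistent with every observation.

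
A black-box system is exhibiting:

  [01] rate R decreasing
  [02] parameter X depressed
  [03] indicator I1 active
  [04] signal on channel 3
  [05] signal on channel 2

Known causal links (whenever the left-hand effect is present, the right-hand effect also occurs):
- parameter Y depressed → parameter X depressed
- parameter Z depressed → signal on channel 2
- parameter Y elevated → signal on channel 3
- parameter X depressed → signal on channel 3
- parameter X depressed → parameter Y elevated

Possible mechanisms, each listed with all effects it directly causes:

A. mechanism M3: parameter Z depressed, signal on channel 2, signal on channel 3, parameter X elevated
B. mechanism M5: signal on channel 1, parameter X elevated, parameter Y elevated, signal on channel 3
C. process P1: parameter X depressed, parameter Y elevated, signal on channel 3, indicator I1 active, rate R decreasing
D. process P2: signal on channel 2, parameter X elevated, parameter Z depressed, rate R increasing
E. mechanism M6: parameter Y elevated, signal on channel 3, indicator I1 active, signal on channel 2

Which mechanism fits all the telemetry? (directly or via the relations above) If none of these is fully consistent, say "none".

none

For each candidate, compare predicted effects to what was observed:
(A) mechanism M3 — rate R decreasing -; parameter X depressed -; indicator I1 active -; signal on channel 3 +; signal on channel 2 +
(B) mechanism M5 — fails on rate R decreasing, parameter X depressed, indicator I1 active, signal on channel 2 (predicts parameter X elevated, not parameter X depressed)
(C) process P1 — rate R decreasing +; parameter X depressed +; indicator I1 active +; signal on channel 3 +; signal on channel 2 -
(D) process P2 — rate R decreasing -; parameter X depressed -; indicator I1 active -; signal on channel 3 -; signal on channel 2 +
(E) mechanism M6 — rate R decreasing -; parameter X depressed -; indicator I1 active +; signal on channel 3 +; signal on channel 2 +
None of the listed candidates fits everything.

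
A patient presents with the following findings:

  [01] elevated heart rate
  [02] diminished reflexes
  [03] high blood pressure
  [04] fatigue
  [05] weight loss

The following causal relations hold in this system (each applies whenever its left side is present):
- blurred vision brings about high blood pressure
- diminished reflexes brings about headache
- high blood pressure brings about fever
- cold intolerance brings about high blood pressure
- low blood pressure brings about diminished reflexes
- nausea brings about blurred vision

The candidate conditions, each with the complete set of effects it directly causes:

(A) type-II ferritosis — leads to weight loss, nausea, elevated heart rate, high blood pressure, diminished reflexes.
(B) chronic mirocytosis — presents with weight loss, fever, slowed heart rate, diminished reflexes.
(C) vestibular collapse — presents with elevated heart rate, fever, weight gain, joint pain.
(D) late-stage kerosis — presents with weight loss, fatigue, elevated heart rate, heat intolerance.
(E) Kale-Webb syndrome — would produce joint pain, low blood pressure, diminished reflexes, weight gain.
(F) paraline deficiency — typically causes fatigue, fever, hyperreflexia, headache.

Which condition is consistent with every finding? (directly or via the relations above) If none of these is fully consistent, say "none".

none

Per-candidate check:
(A) type-II ferritosis — does not account for fatigue
(B) chronic mirocytosis — elevated heart rate NO; diminished reflexes yes; high blood pressure NO; fatigue NO; weight loss yes
(C) vestibular collapse — elevated heart rate yes; diminished reflexes NO; high blood pressure NO; fatigue NO; weight loss NO
(D) late-stage kerosis — elevated heart rate yes; diminished reflexes NO; high blood pressure NO; fatigue yes; weight loss yes
(E) Kale-Webb syndrome — fails on elevated heart rate, high blood pressure, fatigue, weight loss (predicts low blood pressure, not high blood pressure; predicts weight gain, not weight loss)
(F) paraline deficiency — fails on elevated heart rate, diminished reflexes, high blood pressure, weight loss (predicts hyperreflexia, not diminished reflexes)
Every candidate fails on at least one observation.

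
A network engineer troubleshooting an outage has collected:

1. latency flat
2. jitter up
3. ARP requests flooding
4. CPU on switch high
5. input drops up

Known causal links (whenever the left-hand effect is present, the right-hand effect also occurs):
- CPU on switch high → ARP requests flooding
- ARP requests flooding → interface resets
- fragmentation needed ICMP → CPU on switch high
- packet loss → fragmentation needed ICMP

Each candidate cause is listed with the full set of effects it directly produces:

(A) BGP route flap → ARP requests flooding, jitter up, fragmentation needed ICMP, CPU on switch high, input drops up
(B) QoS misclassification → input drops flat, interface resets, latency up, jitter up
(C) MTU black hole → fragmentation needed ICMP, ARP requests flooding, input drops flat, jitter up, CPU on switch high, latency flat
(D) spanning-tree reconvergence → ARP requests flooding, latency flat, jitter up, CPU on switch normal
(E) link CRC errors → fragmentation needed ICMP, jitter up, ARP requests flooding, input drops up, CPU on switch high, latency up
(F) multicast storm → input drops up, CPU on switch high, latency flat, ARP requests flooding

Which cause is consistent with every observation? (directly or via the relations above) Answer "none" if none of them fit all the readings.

Checking each candidate against the observations:
(A) BGP route flap — does not account for latency flat
(B) QoS misclassification — fails on latency flat, ARP requests flooding, CPU on switch high, input drops up (predicts latency up, not latency flat; predicts input drops flat, not input drops up)
(C) MTU black hole — latency flat +; jitter up +; ARP requests flooding +; CPU on switch high +; input drops up -
(D) spanning-tree reconvergence — fails on CPU on switch high, input drops up (predicts CPU on switch normal, not CPU on switch high)
(E) link CRC errors — latency flat -; jitter up +; ARP requests flooding +; CPU on switch high +; input drops up +
(F) multicast storm — latency flat +; jitter up -; ARP requests flooding +; CPU on switch high +; input drops up +
No candidate is consistent with all observations.

none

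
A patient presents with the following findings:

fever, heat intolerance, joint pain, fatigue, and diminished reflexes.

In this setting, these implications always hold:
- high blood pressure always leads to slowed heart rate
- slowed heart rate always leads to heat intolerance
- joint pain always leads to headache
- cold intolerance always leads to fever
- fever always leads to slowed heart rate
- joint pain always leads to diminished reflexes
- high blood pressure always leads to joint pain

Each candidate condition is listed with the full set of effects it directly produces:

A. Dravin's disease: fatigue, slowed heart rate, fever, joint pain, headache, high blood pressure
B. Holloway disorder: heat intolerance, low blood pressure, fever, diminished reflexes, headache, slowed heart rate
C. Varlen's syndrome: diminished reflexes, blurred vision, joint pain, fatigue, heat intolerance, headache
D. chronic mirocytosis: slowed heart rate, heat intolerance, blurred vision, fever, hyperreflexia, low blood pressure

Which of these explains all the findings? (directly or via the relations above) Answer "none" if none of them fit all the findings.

Checking each candidate against the observations:
(A) Dravin's disease — accounts for every observation (heat intolerance through slowed heart rate → heat intolerance)
(B) Holloway disorder — does not account for joint pain, fatigue
(C) Varlen's syndrome — fever miss; heat intolerance match; joint pain match; fatigue match; diminished reflexes match
(D) chronic mirocytosis — fails on joint pain, fatigue, diminished reflexes (predicts hyperreflexia, not diminished reflexes)
(A) alone accounts for all the evidence.

A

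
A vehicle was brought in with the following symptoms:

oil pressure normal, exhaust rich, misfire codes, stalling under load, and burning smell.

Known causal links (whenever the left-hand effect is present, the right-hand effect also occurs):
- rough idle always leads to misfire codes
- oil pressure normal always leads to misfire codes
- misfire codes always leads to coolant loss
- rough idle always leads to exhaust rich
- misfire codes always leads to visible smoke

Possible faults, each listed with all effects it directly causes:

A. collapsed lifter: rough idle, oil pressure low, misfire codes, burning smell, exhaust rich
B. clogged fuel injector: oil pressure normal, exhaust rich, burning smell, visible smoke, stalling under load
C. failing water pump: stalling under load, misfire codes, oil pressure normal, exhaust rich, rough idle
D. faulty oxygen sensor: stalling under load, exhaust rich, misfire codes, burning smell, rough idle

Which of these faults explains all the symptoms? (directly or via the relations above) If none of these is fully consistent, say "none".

B

Checking each candidate against the observations:
(A) collapsed lifter — oil pressure normal miss; exhaust rich match; misfire codes match; stalling under load miss; burning smell match
(B) clogged fuel injector — oil pressure normal match; exhaust rich match; misfire codes match (through oil pressure normal → misfire codes); stalling under load match; burning smell match
(C) failing water pump — does not account for burning smell
(D) faulty oxygen sensor — does not account for oil pressure normal
(B) alone accounts for all the evidence.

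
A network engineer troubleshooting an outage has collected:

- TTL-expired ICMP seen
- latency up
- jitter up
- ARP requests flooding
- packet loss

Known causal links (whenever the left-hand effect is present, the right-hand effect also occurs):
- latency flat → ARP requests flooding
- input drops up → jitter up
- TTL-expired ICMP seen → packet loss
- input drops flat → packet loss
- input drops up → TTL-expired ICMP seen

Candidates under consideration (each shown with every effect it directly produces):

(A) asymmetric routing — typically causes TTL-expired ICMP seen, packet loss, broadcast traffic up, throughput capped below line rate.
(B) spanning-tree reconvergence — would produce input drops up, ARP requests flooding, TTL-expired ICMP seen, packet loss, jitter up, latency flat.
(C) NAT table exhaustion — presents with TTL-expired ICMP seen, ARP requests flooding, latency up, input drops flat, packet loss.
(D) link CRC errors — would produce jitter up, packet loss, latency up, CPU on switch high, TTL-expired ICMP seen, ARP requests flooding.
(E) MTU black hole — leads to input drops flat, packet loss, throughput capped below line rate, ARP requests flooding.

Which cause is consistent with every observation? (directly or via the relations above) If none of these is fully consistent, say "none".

D

For each candidate, compare predicted effects to what was observed:
(A) asymmetric routing — TTL-expired ICMP seen +; latency up -; jitter up -; ARP requests flooding -; packet loss +
(B) spanning-tree reconvergence — TTL-expired ICMP seen +; latency up -; jitter up +; ARP requests flooding +; packet loss +
(C) NAT table exhaustion — TTL-expired ICMP seen +; latency up +; jitter up -; ARP requests flooding +; packet loss +
(D) link CRC errors — accounts for every observation
(E) MTU black hole — does not account for TTL-expired ICMP seen, latency up, jitter up
Only (D) is consistent with every observation.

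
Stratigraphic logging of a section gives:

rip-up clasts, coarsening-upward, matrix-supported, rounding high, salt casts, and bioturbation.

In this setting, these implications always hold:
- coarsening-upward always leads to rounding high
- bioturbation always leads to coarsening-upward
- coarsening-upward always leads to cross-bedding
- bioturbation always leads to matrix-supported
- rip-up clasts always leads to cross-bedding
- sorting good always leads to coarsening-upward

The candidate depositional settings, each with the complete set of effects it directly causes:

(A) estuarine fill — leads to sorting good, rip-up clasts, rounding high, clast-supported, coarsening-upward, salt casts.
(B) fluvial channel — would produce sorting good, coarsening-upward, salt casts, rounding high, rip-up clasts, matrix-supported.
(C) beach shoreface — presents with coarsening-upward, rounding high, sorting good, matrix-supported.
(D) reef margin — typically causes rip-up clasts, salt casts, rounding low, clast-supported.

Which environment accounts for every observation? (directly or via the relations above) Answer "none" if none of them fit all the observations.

none

Testing each hypothesis:
(A) estuarine fill — rip-up clasts yes; coarsening-upward yes; matrix-supported NO; rounding high yes; salt casts yes; bioturbation NO
(B) fluvial channel — rip-up clasts yes; coarsening-upward yes; matrix-supported yes; rounding high yes; salt casts yes; bioturbation NO
(C) beach shoreface — rip-up clasts NO; coarsening-upward yes; matrix-supported yes; rounding high yes; salt casts NO; bioturbation NO
(D) reef margin — fails on coarsening-upward, matrix-supported, rounding high, bioturbation (predicts clast-supported, not matrix-supported; predicts rounding low, not rounding high)
Every candidate fails on at least one observation.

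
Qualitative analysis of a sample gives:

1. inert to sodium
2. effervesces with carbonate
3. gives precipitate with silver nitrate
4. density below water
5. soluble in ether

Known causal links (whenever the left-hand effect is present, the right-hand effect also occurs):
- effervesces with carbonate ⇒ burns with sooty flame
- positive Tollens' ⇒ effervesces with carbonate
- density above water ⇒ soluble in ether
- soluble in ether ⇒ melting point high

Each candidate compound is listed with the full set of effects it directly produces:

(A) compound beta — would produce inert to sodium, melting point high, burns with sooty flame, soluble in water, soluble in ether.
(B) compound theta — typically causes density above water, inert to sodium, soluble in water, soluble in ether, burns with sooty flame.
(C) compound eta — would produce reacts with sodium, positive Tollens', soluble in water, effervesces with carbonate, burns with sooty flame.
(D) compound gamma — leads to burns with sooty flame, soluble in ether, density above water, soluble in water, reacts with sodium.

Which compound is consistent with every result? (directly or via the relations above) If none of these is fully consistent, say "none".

Checking each candidate against the observations:
(A) compound beta — inert to sodium ✓; effervesces with carbonate ✗; gives precipitate with silver nitrate ✗; density below water ✗; soluble in ether ✓
(B) compound theta — inert to sodium ✓; effervesces with carbonate ✗; gives precipitate with silver nitrate ✗; density below water ✗; soluble in ether ✓
(C) compound eta — inert to sodium ✗; effervesces with carbonate ✓; gives precipitate with silver nitrate ✗; density below water ✗; soluble in ether ✗
(D) compound gamma — fails on inert to sodium, effervesces with carbonate, gives precipitate with silver nitrate, density below water (predicts reacts with sodium, not inert to sodium; predicts density above water, not density below water)
Every candidate fails on at least one observation.

none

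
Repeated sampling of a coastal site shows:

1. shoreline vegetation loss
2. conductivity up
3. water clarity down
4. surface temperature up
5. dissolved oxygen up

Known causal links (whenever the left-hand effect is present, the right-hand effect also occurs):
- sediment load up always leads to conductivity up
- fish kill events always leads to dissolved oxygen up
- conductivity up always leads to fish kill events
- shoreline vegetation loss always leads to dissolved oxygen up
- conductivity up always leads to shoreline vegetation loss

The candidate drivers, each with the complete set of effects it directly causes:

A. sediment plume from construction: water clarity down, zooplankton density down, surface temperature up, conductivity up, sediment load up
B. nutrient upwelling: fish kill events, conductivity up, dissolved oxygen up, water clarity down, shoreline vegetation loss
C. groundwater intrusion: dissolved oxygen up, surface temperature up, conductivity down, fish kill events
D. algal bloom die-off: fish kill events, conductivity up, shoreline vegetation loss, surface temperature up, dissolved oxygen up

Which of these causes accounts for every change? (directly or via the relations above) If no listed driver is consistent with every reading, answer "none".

A

Per-candidate check:
(A) sediment plume from construction — shoreline vegetation loss ✓ (via conductivity up → shoreline vegetation loss); conductivity up ✓; water clarity down ✓; surface temperature up ✓; dissolved oxygen up ✓ (via conductivity up → shoreline vegetation loss → dissolved oxygen up)
(B) nutrient upwelling — does not account for surface temperature up
(C) groundwater intrusion — shoreline vegetation loss ✗; conductivity up ✗; water clarity down ✗; surface temperature up ✓; dissolved oxygen up ✓
(D) algal bloom die-off — does not account for water clarity down
(A) alone accounts for all the evidence.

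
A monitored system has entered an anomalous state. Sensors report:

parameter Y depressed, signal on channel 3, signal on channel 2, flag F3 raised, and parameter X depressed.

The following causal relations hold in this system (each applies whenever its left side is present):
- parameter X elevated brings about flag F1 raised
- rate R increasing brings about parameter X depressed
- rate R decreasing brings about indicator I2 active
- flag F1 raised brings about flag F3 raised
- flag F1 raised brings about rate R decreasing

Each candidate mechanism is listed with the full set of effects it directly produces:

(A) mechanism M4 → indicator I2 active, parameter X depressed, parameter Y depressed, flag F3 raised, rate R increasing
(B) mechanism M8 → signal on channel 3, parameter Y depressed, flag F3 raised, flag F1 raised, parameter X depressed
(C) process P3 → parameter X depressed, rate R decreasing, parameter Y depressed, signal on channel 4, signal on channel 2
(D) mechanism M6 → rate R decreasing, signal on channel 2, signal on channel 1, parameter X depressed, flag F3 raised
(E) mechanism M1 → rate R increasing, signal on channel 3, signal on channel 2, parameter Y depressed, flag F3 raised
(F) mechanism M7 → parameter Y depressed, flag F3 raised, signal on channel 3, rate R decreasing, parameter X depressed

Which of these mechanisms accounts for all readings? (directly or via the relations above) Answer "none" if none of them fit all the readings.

Per-candidate check:
(A) mechanism M4 — does not account for signal on channel 3, signal on channel 2
(B) mechanism M8 — does not account for signal on channel 2
(C) process P3 — parameter Y depressed +; signal on channel 3 -; signal on channel 2 +; flag F3 raised -; parameter X depressed +
(D) mechanism M6 — parameter Y depressed -; signal on channel 3 -; signal on channel 2 +; flag F3 raised +; parameter X depressed +
(E) mechanism M1 — parameter Y depressed +; signal on channel 3 +; signal on channel 2 +; flag F3 raised +; parameter X depressed + (via rate R increasing → parameter X depressed)
(F) mechanism M7 — parameter Y depressed +; signal on channel 3 +; signal on channel 2 -; flag F3 raised +; parameter X depressed +
Only (E) is consistent with every observation.

E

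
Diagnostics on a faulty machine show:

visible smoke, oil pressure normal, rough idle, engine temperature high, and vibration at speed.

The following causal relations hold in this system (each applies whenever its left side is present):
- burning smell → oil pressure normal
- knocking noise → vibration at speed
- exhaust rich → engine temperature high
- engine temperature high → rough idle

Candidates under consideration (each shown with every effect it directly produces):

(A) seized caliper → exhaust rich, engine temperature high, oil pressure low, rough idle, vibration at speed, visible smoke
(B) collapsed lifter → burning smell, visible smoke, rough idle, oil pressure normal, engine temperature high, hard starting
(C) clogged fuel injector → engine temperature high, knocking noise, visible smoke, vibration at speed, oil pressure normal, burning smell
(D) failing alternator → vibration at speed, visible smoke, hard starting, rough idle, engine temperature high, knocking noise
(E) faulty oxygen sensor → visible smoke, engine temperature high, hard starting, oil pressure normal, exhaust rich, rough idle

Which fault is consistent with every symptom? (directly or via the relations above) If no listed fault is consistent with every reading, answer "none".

C

Checking each candidate against the observations:
(A) seized caliper — visible smoke match; oil pressure normal miss; rough idle match; engine temperature high match; vibration at speed match
(B) collapsed lifter — does not account for vibration at speed
(C) clogged fuel injector — accounts for every observation (rough idle by engine temperature high → rough idle)
(D) failing alternator — visible smoke match; oil pressure normal miss; rough idle match; engine temperature high match; vibration at speed match
(E) faulty oxygen sensor — does not account for vibration at speed
(C) alone accounts for all the evidence.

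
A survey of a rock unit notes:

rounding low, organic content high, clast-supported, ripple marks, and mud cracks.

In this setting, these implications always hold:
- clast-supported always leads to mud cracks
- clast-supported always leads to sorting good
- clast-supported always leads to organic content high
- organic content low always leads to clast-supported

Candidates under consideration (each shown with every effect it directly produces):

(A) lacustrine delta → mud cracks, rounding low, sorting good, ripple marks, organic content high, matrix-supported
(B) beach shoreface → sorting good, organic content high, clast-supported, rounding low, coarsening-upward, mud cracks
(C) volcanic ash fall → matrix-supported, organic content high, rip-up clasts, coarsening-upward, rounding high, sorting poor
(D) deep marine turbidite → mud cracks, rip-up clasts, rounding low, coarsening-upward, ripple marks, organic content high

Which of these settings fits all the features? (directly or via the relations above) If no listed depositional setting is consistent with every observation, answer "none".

For each candidate, compare predicted effects to what was observed:
(A) lacustrine delta — fails on clast-supported (predicts matrix-supported, not clast-supported)
(B) beach shoreface — rounding low ✓; organic content high ✓; clast-supported ✓; ripple marks ✗; mud cracks ✓
(C) volcanic ash fall — rounding low ✗; organic content high ✓; clast-supported ✗; ripple marks ✗; mud cracks ✗
(D) deep marine turbidite — rounding low ✓; organic content high ✓; clast-supported ✗; ripple marks ✓; mud cracks ✓
No candidate is consistent with all observations.

none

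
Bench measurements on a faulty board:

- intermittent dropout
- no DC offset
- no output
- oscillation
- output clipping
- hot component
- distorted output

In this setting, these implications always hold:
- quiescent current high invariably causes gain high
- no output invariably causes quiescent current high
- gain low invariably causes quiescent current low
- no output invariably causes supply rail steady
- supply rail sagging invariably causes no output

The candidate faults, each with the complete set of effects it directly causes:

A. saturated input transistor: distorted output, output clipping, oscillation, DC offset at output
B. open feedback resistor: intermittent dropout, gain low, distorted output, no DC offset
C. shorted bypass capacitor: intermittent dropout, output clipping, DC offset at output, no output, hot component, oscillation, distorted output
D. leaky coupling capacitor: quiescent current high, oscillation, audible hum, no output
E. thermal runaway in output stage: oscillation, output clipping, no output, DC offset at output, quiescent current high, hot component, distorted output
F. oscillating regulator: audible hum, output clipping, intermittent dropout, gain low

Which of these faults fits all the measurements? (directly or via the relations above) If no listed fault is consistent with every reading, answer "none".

none

Testing each hypothesis:
(A) saturated input transistor — fails on intermittent dropout, no DC offset, no output, hot component (predicts DC offset at output, not no DC offset)
(B) open feedback resistor — intermittent dropout yes; no DC offset yes; no output NO; oscillation NO; output clipping NO; hot component NO; distorted output yes
(C) shorted bypass capacitor — fails on no DC offset (predicts DC offset at output, not no DC offset)
(D) leaky coupling capacitor — intermittent dropout NO; no DC offset NO; no output yes; oscillation yes; output clipping NO; hot component NO; distorted output NO
(E) thermal runaway in output stage — intermittent dropout NO; no DC offset NO; no output yes; oscillation yes; output clipping yes; hot component yes; distorted output yes
(F) oscillating regulator — does not account for no DC offset, no output, oscillation, hot component, distorted output
None of the listed candidates fits everything.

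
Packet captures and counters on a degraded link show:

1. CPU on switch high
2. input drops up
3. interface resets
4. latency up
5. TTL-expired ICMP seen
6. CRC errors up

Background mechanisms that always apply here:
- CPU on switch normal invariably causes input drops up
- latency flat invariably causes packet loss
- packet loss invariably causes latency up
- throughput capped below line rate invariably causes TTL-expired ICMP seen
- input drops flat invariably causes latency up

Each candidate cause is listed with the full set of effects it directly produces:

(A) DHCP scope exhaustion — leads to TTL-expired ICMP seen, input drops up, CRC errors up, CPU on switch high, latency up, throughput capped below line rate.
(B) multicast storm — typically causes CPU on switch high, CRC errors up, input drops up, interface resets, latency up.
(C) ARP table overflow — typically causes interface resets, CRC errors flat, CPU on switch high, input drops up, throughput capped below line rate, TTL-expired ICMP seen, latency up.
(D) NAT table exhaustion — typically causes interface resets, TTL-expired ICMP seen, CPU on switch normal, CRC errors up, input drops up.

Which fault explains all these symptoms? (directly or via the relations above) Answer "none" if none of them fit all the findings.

Per-candidate check:
(A) DHCP scope exhaustion — CPU on switch high yes; input drops up yes; interface resets NO; latency up yes; TTL-expired ICMP seen yes; CRC errors up yes
(B) multicast storm — CPU on switch high yes; input drops up yes; interface resets yes; latency up yes; TTL-expired ICMP seen NO; CRC errors up yes
(C) ARP table overflow — CPU on switch high yes; input drops up yes; interface resets yes; latency up yes; TTL-expired ICMP seen yes; CRC errors up NO
(D) NAT table exhaustion — CPU on switch high NO; input drops up yes; interface resets yes; latency up NO; TTL-expired ICMP seen yes; CRC errors up yes
No candidate is consistent with all observations.

none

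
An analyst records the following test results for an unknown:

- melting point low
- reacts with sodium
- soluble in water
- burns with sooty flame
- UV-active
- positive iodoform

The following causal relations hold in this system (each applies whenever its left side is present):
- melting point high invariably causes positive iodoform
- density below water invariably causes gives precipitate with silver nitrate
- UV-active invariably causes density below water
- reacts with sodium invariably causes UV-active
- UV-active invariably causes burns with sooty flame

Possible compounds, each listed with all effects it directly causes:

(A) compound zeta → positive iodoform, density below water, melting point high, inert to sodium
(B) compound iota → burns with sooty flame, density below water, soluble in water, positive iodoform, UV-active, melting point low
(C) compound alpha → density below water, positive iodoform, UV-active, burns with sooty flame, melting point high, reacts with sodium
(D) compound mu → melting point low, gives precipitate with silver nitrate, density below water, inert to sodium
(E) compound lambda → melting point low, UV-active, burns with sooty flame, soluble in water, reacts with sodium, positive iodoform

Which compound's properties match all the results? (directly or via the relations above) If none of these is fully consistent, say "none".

Checking each candidate against the observations:
(A) compound zeta — melting point low miss; reacts with sodium miss; soluble in water miss; burns with sooty flame miss; UV-active miss; positive iodoform match
(B) compound iota — melting point low match; reacts with sodium miss; soluble in water match; burns with sooty flame match; UV-active match; positive iodoform match
(C) compound alpha — fails on melting point low, soluble in water (predicts melting point high, not melting point low)
(D) compound mu — fails on reacts with sodium, soluble in water, burns with sooty flame, UV-active, positive iodoform (predicts inert to sodium, not reacts with sodium)
(E) compound lambda — melting point low match; reacts with sodium match; soluble in water match; burns with sooty flame match; UV-active match; positive iodoform match
Only (E) is consistent with every observation.

E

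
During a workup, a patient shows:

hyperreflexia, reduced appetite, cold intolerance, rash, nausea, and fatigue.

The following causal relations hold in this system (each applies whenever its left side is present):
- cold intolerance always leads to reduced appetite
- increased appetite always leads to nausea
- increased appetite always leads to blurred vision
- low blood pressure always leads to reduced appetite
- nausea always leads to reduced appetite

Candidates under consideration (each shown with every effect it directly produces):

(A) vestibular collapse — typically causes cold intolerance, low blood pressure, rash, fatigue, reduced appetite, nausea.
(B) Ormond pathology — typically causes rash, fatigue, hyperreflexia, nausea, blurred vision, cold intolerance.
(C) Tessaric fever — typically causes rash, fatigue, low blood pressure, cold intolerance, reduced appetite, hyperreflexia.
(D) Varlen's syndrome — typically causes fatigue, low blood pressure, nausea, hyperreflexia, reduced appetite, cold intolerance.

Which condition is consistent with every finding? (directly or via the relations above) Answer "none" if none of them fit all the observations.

Per-candidate check:
(A) vestibular collapse — does not account for hyperreflexia
(B) Ormond pathology — hyperreflexia yes; reduced appetite yes (via nausea → reduced appetite); cold intolerance yes; rash yes; nausea yes; fatigue yes
(C) Tessaric fever — hyperreflexia yes; reduced appetite yes; cold intolerance yes; rash yes; nausea NO; fatigue yes
(D) Varlen's syndrome — hyperreflexia yes; reduced appetite yes; cold intolerance yes; rash NO; nausea yes; fatigue yes
(B) is the only candidate with no mismatches.

B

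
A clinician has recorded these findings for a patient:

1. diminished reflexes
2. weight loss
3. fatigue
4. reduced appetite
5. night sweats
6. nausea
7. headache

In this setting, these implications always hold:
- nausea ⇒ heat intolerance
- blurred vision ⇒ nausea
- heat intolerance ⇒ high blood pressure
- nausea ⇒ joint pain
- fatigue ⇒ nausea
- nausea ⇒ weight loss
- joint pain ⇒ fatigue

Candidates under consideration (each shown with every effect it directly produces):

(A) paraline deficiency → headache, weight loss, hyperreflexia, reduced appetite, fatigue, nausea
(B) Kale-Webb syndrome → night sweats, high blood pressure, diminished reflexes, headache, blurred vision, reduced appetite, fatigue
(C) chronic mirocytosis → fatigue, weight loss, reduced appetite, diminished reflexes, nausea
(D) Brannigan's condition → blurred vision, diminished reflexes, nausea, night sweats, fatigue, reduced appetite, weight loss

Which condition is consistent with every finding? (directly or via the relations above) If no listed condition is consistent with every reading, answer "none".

For each candidate, compare predicted effects to what was observed:
(A) paraline deficiency — diminished reflexes -; weight loss +; fatigue +; reduced appetite +; night sweats -; nausea +; headache +
(B) Kale-Webb syndrome — diminished reflexes +; weight loss + (through fatigue → nausea → weight loss); fatigue +; reduced appetite +; night sweats +; nausea + (through fatigue → nausea); headache +
(C) chronic mirocytosis — diminished reflexes +; weight loss +; fatigue +; reduced appetite +; night sweats -; nausea +; headache -
(D) Brannigan's condition — does not account for headache
(B) alone accounts for all the evidence.

B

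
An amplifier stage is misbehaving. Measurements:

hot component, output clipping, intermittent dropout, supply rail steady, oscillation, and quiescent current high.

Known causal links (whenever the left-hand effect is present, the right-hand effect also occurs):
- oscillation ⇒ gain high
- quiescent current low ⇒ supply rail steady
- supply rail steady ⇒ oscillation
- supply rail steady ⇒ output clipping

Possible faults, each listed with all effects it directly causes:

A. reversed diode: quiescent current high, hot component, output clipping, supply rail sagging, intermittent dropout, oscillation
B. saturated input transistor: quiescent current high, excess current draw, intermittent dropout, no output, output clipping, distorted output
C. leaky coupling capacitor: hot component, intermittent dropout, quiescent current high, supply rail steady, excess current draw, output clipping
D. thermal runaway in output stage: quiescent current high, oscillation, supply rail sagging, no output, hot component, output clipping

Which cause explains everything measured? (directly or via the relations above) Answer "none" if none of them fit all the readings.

Per-candidate check:
(A) reversed diode — fails on supply rail steady (predicts supply rail sagging, not supply rail steady)
(B) saturated input transistor — does not account for hot component, supply rail steady, oscillation
(C) leaky coupling capacitor — accounts for every observation (oscillation through supply rail steady → oscillation)
(D) thermal runaway in output stage — fails on intermittent dropout, supply rail steady (predicts supply rail sagging, not supply rail steady)
(C) alone accounts for all the evidence.

C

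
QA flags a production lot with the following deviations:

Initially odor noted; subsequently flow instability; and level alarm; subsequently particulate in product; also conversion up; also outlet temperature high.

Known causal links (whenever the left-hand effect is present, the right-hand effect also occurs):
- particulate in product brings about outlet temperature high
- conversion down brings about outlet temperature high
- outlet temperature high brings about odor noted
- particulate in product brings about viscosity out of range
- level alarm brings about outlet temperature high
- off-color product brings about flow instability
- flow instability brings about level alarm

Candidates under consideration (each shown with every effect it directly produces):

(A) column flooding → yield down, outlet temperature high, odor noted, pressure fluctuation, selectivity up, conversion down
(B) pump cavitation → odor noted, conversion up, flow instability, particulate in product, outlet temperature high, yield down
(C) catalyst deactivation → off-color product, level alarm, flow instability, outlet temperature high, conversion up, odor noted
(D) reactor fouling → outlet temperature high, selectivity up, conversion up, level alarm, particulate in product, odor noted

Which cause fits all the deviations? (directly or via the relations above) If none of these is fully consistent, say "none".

Per-candidate check:
(A) column flooding — odor noted match; flow instability miss; level alarm miss; particulate in product miss; conversion up miss; outlet temperature high match
(B) pump cavitation — odor noted match; flow instability match; level alarm match (via flow instability → level alarm); particulate in product match; conversion up match; outlet temperature high match
(C) catalyst deactivation — odor noted match; flow instability match; level alarm match; particulate in product miss; conversion up match; outlet temperature high match
(D) reactor fouling — odor noted match; flow instability miss; level alarm match; particulate in product match; conversion up match; outlet temperature high match
(B) is the only candidate with no mismatches.

B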